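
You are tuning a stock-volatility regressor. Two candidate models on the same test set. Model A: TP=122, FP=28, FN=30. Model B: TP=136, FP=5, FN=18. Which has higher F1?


Model A: P=122/150=0.8133, R=122/152=0.8026, F1=2PR/(P+R)=2TP/(2TP+FP+FN)=244/302=0.8079
Model B: P=136/141=0.9645, R=136/154=0.8831, F1=2PR/(P+R)=2TP/(2TP+FP+FN)=272/295=0.922
0.8079 < 0.922 → Model B

Model B


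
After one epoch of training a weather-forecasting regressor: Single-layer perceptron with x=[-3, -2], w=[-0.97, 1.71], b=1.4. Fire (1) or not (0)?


z = (-3)·(-0.97) + (-2)·(1.71) + 1.4
  = 0.89
step(z) = 1 (z≥0)

1


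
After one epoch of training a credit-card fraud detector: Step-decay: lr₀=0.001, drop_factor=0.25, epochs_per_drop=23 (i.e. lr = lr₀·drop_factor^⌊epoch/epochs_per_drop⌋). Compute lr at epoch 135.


n_drops = ⌊135/23⌋ = 5
lr = 0.001·0.25^5 = 0.001·0.0009765625 = 0.0000009765625

0.0000009765625


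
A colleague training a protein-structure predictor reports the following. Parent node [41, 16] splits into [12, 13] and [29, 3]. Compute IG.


Parent = [41, 16], H_parent = 0.8564
H_left = 0.9988 (n=25), H_right = 0.4489 (n=32)
H_children = (25/57)·0.9988 + (32/57)·0.4489 = 0.6901
IG = 0.8564 - 0.6901 = 0.1663

0.1663


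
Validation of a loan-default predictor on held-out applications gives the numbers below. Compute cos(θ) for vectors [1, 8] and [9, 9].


A·B = 1·9 + 8·9 = 81
‖A‖ = √65 = 8.0623, ‖B‖ = √162 = 12.7279
cos = 81/(√65·√162) = 81/√10530 = 0.7894

0.7894


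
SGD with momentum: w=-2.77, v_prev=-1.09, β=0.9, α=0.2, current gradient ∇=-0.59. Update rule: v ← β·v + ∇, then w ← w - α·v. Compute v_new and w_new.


v_new = 0.9·-1.09 - 0.59 = -0.981 - 0.59 = -1.571
w_new = -2.77 - 0.2·-1.571 = -2.77 + 0.3142 = -2.4558

v_new=-1.571, w_new=-2.4558


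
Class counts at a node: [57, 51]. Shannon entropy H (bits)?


Probabilities: [57/108, 51/108] ≈ [0.5278, 0.4722]
H = -((57/108)·log₂(57/108) + (51/108)·log₂(51/108))
  = 0.9978 bits

0.9978 bits


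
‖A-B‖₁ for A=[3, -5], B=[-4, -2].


d = |3+ 4| + |-5+ 2|
  = 7 + 3
  = 10

10


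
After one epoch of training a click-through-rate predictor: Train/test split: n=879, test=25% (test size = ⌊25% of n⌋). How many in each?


Test = ⌊879·25/100⌋ = 219
Train = 879 - 219 = 660

Train: 660, Test: 219


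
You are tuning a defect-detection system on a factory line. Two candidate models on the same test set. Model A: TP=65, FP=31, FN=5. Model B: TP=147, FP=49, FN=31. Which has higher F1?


Model A: P=65/96=0.6771, R=65/70=0.9286, F1=2PR/(P+R)=2TP/(2TP+FP+FN)=130/166=0.7831
Model B: P=147/196=0.75, R=147/178=0.8258, F1=2PR/(P+R)=2TP/(2TP+FP+FN)=294/374=0.7861
0.7831 < 0.7861 → Model B

Model B


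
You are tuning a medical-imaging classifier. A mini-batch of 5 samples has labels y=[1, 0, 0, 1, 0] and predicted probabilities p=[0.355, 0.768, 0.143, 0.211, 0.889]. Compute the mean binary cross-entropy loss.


L[0] = -ln(0.355) = 1.0356
L[1] = -ln(1-0.768) = -ln(0.232) = 1.461
L[2] = -ln(1-0.143) = -ln(0.857) = 0.1543
L[3] = -ln(0.211) = 1.5559
L[4] = -ln(1-0.889) = -ln(0.111) = 2.1982
mean = (1.0356 + 1.461 + 0.1543 + 1.5559 + 2.1982)/5 = 1.281

1.281


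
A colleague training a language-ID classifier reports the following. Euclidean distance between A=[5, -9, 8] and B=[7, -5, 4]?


d = √((5-7)² + (-9+ 5)² + (8-4)²)
  = √(4 + 16 + 16)
  = √36 = 6.0

6.0


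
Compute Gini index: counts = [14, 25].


Probabilities: [14/39, 25/39] ≈ [0.359, 0.641]
Σpᵢ² = (196 + 625)/39² = 821/1521
Gini = 1 - Σpᵢ² = 1 - 821/1521 = 0.4602

0.4602


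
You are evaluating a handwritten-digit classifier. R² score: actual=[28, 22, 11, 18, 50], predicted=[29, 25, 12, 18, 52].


ȳ = 25.8
SS_res = Σ(y-ŷ)² = 15
SS_tot = Σ(y-ȳ)² = 884.8
R² = 1 - SS_res/SS_tot = 1 - 0.017 = 0.983

0.983


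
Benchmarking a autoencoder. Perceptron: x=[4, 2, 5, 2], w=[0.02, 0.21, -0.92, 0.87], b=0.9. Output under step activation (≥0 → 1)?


z = (4)·(0.02) + (2)·(0.21) + (5)·(-0.92) + (2)·(0.87) + 0.9
  = -1.46
step(z) = 0 (z<0)

0


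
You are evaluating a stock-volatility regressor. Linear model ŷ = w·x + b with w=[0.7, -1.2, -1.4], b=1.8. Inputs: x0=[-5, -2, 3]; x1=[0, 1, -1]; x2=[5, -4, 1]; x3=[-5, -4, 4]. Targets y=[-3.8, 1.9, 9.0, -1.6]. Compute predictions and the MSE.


ŷ0 = (0.7)·(-5) + (-1.2)·(-2) + (-1.4)·(3) + 1.8 = -3.5
ŷ1 = (0.7)·(0) + (-1.2)·(1) + (-1.4)·(-1) + 1.8 = 2.0
ŷ2 = (0.7)·(5) + (-1.2)·(-4) + (-1.4)·(1) + 1.8 = 8.7
ŷ3 = (0.7)·(-5) + (-1.2)·(-4) + (-1.4)·(4) + 1.8 = -2.5
errors² = [0.09, 0.01, 0.09, 0.81]
MSE = 1.0000/4 = 0.25

0.25


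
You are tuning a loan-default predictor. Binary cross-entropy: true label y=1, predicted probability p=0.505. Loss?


BCE = -[y·ln(p) + (1-y)·ln(1-p)]
= -1·ln(0.505) - 0
= -ln(0.505) = 0.6832

0.6832


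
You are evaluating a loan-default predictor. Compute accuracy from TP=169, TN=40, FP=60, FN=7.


Accuracy = (TP+TN)/(TP+TN+FP+FN)
= (169+40)/(276)
= 209/276 = 75.72%

75.72%


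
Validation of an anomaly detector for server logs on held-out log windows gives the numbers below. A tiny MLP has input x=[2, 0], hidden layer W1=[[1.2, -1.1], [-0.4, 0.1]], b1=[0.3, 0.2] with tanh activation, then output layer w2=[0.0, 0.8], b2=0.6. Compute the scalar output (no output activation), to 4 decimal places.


z1[0] = (1.2)·(2) + (-1.1)·(0) + 0.3 = 2.7
z1[1] = (-0.4)·(2) + (0.1)·(0) + 0.2 = -0.6
h = tanh(z1) = [0.991, -0.537]
output = (0.0)·(0.991) + (0.8)·(-0.537) + 0.6 = 0.1704

0.1704


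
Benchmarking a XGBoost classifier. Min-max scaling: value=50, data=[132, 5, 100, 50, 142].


min=5, max=142
(50-5)/(142-5) = 45/137 = 0.3285

0.3285


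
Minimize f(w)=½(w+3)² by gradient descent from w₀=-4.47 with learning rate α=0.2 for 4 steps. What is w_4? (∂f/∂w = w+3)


step 1: grad = -4.47+3 = -1.47; w = -4.47 - 0.2·(-1.47) = -4.176
step 2: grad = -4.176+3 = -1.176; w = -4.176 - 0.2·(-1.176) = -3.9408
step 3: grad = -3.9408+3 = -0.9408; w = -3.9408 - 0.2·(-0.9408) = -3.75264
step 4: grad = -3.75264+3 = -0.75264; w = -3.75264 - 0.2·(-0.75264) = -3.602112

-3.602112


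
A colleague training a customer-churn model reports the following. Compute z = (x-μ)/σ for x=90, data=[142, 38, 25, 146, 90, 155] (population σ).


μ = 99.3333, σ = 52.3949
z = (90 - 99.3333)/52.3949 = -0.1781

-0.1781


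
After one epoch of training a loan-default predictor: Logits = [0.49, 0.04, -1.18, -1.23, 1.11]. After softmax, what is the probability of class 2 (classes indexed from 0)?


Exponentials: e^0.49=1.6323, e^0.04=1.0408, e^-1.18=0.3073, e^-1.23=0.2923, e^1.11=3.0344
Sum = 6.3071
Softmax = [0.2588, 0.165, 0.0487, 0.0463, 0.4811]
p[2] = 0.3073/6.3071 = 0.0487

0.0487


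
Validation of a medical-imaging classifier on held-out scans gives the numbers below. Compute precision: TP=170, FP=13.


Precision = TP/(TP+FP)
= 170/(170+13)
= 170/183 = 92.9%

92.9%


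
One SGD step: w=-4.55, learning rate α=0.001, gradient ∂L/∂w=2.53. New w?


w_new = w - α·∇
= -4.55 - 0.001·2.53
= -4.55 - 0.00253
= -4.55253

-4.55253


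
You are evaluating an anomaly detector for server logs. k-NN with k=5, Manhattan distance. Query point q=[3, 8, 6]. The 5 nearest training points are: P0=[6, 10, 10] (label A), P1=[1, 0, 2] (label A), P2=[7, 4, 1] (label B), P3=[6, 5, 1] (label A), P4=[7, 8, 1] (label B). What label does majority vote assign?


d(q,P0) = 9  (label A)
d(q,P1) = 14  (label A)
d(q,P2) = 13  (label B)
d(q,P3) = 11  (label A)
d(q,P4) = 9  (label B)
Votes: A=3, B=2
Majority → A

A


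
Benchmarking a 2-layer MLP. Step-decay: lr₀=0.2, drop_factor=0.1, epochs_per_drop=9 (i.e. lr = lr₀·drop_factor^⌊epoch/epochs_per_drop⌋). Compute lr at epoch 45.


n_drops = ⌊45/9⌋ = 5
lr = 0.2·0.1^5 = 0.2·0.00001 = 0.000002

0.000002


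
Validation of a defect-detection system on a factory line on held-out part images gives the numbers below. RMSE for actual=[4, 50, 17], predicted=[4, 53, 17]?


MSE = 9/3 = 3
RMSE = √(9/3) = 1.7321

1.7321


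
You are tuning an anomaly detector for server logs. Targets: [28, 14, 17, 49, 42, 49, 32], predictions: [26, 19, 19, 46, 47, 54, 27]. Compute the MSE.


Squared errors: (28-26)²=4, (14-19)²=25, (17-19)²=4, (49-46)²=9, (42-47)²=25, (49-54)²=25, (32-27)²=25
Sum = 117
MSE = 117/7 = 117/7

117/7


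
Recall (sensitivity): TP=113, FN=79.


Recall = TP/(TP+FN)
= 113/(113+79)
= 113/192 = 58.85%

58.85%


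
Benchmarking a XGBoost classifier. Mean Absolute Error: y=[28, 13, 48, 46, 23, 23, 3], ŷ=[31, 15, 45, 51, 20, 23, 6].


Absolute errors: |28-31|=3, |13-15|=2, |48-45|=3, |46-51|=5, |23-20|=3, |23-23|=0, |3-6|=3
Sum = 19
MAE = 19/7 = 19/7

19/7


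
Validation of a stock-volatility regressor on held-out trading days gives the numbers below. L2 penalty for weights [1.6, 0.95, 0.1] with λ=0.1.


‖w‖₂² = (1.6)² + (0.95)² + (0.1)²
     = 2.56 + 0.9025 + 0.01
     = 3.4725
λ·‖w‖₂² = 0.1·3.4725 = 0.34725

0.34725


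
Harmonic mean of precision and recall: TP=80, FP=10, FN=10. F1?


Precision = 80/90 = 0.8889
Recall = 80/90 = 0.8889
F1 = 2·P·R/(P+R) = 2·TP/(2·TP+FP+FN) = 160/(160+10+10) = 160/180 = 0.8889

0.8889


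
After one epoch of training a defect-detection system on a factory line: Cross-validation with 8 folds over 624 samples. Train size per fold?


Fold size = 624/8 = 78
Training per fold = 624 - 78 = 546

546


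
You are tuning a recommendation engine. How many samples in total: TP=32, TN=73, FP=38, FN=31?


Total = TP + TN + FP + FN
= 32 + 73 + 38 + 31
= 174
(Predicted positive: 70, predicted negative: 104)

174


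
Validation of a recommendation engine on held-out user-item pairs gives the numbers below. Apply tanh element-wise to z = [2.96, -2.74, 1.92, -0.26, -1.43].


tanh(2.96) = 0.9946
tanh(-2.74) = -0.9917
tanh(1.92) = 0.9579
tanh(-0.26) = -0.2543
tanh(-1.43) = -0.8917
result = [0.9946, -0.9917, 0.9579, -0.2543, -0.8917]

[0.9946, -0.9917, 0.9579, -0.2543, -0.8917]


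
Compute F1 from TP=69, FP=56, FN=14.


Precision = 69/125 = 0.552
Recall = 69/83 = 0.8313
F1 = 2·P·R/(P+R) = 2·TP/(2·TP+FP+FN) = 138/(138+56+14) = 138/208 = 0.6635

0.6635


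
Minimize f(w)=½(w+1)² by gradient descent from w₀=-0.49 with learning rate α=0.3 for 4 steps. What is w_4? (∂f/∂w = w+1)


step 1: grad = -0.49+1 = 0.51; w = -0.49 - 0.3·(0.51) = -0.643
step 2: grad = -0.643+1 = 0.357; w = -0.643 - 0.3·(0.357) = -0.7501
step 3: grad = -0.7501+1 = 0.2499; w = -0.7501 - 0.3·(0.2499) = -0.82507
step 4: grad = -0.82507+1 = 0.17493; w = -0.82507 - 0.3·(0.17493) = -0.877549

-0.877549


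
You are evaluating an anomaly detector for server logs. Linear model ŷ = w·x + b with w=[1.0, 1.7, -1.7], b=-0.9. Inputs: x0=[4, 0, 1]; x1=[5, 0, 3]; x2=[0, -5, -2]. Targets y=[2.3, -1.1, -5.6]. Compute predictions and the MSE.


ŷ0 = (1.0)·(4) + (1.7)·(0) + (-1.7)·(1) - 0.9 = 1.4
ŷ1 = (1.0)·(5) + (1.7)·(0) + (-1.7)·(3) - 0.9 = -1.0
ŷ2 = (1.0)·(0) + (1.7)·(-5) + (-1.7)·(-2) - 0.9 = -6.0
errors² = [0.81, 0.01, 0.16]
MSE = 0.9800/3 = 0.3267

0.3267


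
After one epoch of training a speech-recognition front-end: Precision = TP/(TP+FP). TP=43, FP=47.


Precision = TP/(TP+FP)
= 43/(43+47)
= 43/90 = 47.78%

47.78%


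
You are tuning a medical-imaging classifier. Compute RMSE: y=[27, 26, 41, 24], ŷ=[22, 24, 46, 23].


MSE = 55/4 = 13.75
RMSE = √(55/4) = 3.7081

3.7081


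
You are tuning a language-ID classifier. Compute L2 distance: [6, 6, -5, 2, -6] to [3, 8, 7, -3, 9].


d = √((6-3)² + (6-8)² + (-5-7)² + (2+ 3)² + (-6-9)²)
  = √(9 + 4 + 144 + 25 + 225)
  = √407 = 20.1742

20.1742


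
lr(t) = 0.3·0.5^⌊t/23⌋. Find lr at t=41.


n_drops = ⌊41/23⌋ = 1
lr = 0.3·0.5^1 = 0.3·0.5 = 0.15

0.15


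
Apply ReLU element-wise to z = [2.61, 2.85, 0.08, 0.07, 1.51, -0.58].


ReLU(2.61) = max(0, 2.61) = 2.61
ReLU(2.85) = max(0, 2.85) = 2.85
ReLU(0.08) = max(0, 0.08) = 0.08
ReLU(0.07) = max(0, 0.07) = 0.07
ReLU(1.51) = max(0, 1.51) = 1.51
ReLU(-0.58) = max(0, -0.58) = 0.0
result = [2.61, 2.85, 0.08, 0.07, 1.51, 0.0]

[2.61, 2.85, 0.08, 0.07, 1.51, 0.0]


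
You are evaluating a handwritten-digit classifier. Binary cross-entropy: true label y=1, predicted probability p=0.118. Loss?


BCE = -[y·ln(p) + (1-y)·ln(1-p)]
= -1·ln(0.118) - 0
= -ln(0.118) = 2.1371

2.1371


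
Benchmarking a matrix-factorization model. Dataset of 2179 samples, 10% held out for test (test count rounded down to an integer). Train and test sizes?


Test = ⌊2179·10/100⌋ = 217
Train = 2179 - 217 = 1962

Train: 1962, Test: 217


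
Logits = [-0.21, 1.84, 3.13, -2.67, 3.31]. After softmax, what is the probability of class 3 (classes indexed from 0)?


Exponentials: e^-0.21=0.8106, e^1.84=6.2965, e^3.13=22.874, e^-2.67=0.0693, e^3.31=27.3851
Sum = 57.4355
Softmax = [0.0141, 0.1096, 0.3983, 0.0012, 0.4768]
p[3] = 0.0693/57.4355 = 0.0012

0.0012


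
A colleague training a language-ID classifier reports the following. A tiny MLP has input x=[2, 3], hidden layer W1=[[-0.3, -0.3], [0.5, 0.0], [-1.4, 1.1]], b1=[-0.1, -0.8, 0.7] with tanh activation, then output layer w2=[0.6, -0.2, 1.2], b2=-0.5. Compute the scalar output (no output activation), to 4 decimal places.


z1[0] = (-0.3)·(2) + (-0.3)·(3) - 0.1 = -1.6
z1[1] = (0.5)·(2) + (0.0)·(3) - 0.8 = 0.2
z1[2] = (-1.4)·(2) + (1.1)·(3) + 0.7 = 1.2
h = tanh(z1) = [-0.9217, 0.1974, 0.8337]
output = (0.6)·(-0.9217) + (-0.2)·(0.1974) + (1.2)·(0.8337) - 0.5 = -0.0921

-0.0921


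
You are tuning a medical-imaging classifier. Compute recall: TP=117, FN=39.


Recall = TP/(TP+FN)
= 117/(117+39)
= 117/156 = 75.0%

75.0%


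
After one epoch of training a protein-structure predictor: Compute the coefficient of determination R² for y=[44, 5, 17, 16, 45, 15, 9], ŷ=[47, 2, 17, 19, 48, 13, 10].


ȳ = 21.5714
SS_res = Σ(y-ŷ)² = 41
SS_tot = Σ(y-ȳ)² = 1579.71
R² = 1 - SS_res/SS_tot = 1 - 0.026 = 0.974

0.974


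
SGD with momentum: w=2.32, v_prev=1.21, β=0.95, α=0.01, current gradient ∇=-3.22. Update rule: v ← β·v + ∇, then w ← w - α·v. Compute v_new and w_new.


v_new = 0.95·1.21 - 3.22 = 1.1495 - 3.22 = -2.0705
w_new = 2.32 - 0.01·-2.0705 = 2.32 + 0.020705 = 2.340705

v_new=-2.0705, w_new=2.340705


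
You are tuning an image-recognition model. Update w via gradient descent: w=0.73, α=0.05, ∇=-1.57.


w_new = w - α·∇
= 0.73 - 0.05·-1.57
= 0.73 + 0.0785
= 0.8085

0.8085


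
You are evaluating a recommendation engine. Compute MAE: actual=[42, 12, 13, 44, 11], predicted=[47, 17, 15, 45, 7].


Absolute errors: |42-47|=5, |12-17|=5, |13-15|=2, |44-45|=1, |11-7|=4
Sum = 17
MAE = 17/5 = 17/5

17/5


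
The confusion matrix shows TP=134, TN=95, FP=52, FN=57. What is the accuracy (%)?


Accuracy = (TP+TN)/(TP+TN+FP+FN)
= (134+95)/(338)
= 229/338 = 67.75%

67.75%


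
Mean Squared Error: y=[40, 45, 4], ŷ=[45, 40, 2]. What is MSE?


Squared errors: (40-45)²=25, (45-40)²=25, (4-2)²=4
Sum = 54
MSE = 54/3 = 18

18


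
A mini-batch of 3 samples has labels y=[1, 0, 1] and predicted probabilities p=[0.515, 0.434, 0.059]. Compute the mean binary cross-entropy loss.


L[0] = -ln(0.515) = 0.6636
L[1] = -ln(1-0.434) = -ln(0.566) = 0.5692
L[2] = -ln(0.059) = 2.8302
mean = (0.6636 + 0.5692 + 2.8302)/3 = 1.3543

1.3543


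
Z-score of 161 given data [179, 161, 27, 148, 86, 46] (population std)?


μ = 107.8333, σ = 58.222
z = (161 - 107.8333)/58.222 = 0.9132

0.9132


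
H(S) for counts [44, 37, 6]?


Probabilities: [44/87, 37/87, 6/87] ≈ [0.5057, 0.4253, 0.069]
H = -((44/87)·log₂(44/87) + (37/87)·log₂(37/87) + (6/87)·log₂(6/87))
  = 1.2881 bits

1.2881 bits


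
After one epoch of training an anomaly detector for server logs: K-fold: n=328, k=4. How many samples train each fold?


Fold size = 328/4 = 82
Training per fold = 328 - 82 = 246

246


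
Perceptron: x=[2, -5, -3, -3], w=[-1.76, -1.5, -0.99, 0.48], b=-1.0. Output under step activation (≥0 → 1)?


z = (2)·(-1.76) + (-5)·(-1.5) + (-3)·(-0.99) + (-3)·(0.48) - 1.0
  = 4.51
step(z) = 1 (z≥0)

1


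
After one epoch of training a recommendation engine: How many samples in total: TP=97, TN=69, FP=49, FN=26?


Total = TP + TN + FP + FN
= 97 + 69 + 49 + 26
= 241
(Predicted positive: 146, predicted negative: 95)

241


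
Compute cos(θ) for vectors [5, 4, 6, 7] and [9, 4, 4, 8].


A·B = 5·9 + 4·4 + 6·4 + 7·8 = 141
‖A‖ = √126 = 11.225, ‖B‖ = √177 = 13.3041
cos = 141/(√126·√177) = 141/√22302 = 0.9442

0.9442


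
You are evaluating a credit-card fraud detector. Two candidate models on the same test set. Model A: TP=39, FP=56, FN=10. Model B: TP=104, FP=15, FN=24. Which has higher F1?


Model A: P=39/95=0.4105, R=39/49=0.7959, F1=2PR/(P+R)=2TP/(2TP+FP+FN)=78/144=0.5417
Model B: P=104/119=0.8739, R=104/128=0.8125, F1=2PR/(P+R)=2TP/(2TP+FP+FN)=208/247=0.8421
0.5417 < 0.8421 → Model B

Model B


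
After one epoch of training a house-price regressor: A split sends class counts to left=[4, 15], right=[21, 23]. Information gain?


Parent = [25, 38], H_parent = 0.9691
H_left = 0.7425 (n=19), H_right = 0.9985 (n=44)
H_children = (19/63)·0.7425 + (44/63)·0.9985 = 0.9213
IG = 0.9691 - 0.9213 = 0.0478

0.0478


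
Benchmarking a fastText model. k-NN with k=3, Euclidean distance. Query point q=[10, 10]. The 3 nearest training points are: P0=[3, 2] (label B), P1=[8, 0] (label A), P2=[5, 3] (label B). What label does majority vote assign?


d(q,P0) = 10.6301  (label B)
d(q,P1) = 10.198  (label A)
d(q,P2) = 8.6023  (label B)
Votes: A=1, B=2
Majority → B

B


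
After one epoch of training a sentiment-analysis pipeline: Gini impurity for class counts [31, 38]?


Probabilities: [31/69, 38/69] ≈ [0.4493, 0.5507]
Σpᵢ² = (961 + 1444)/69² = 2405/4761
Gini = 1 - Σpᵢ² = 1 - 2405/4761 = 0.4949

0.4949


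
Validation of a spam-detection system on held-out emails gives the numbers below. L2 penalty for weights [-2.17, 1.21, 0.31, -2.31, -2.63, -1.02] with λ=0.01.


‖w‖₂² = (-2.17)² + (1.21)² + (0.31)² + (-2.31)² + (-2.63)² + (-1.02)²
     = 4.7089 + 1.4641 + 0.0961 + 5.3361 + 6.9169 + 1.0404
     = 19.5625
λ·‖w‖₂² = 0.01·19.5625 = 0.195625

0.195625


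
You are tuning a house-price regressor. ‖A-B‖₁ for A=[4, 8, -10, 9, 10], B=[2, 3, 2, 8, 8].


d = |4-2| + |8-3| + |-10-2| + |9-8| + |10-8|
  = 2 + 5 + 12 + 1 + 2
  = 22

22


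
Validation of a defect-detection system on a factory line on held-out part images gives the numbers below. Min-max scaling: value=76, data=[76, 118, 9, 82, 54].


min=9, max=118
(76-9)/(118-9) = 67/109 = 0.6147

0.6147


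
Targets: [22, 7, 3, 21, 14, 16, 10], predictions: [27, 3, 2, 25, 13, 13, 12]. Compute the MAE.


Absolute errors: |22-27|=5, |7-3|=4, |3-2|=1, |21-25|=4, |14-13|=1, |16-13|=3, |10-12|=2
Sum = 20
MAE = 20/7 = 20/7

20/7


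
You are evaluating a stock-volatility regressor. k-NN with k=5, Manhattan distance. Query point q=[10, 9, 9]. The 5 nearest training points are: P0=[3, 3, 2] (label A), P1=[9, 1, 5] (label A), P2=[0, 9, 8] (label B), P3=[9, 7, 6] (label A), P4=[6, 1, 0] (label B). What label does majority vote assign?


d(q,P0) = 20  (label A)
d(q,P1) = 13  (label A)
d(q,P2) = 11  (label B)
d(q,P3) = 6  (label A)
d(q,P4) = 21  (label B)
Votes: A=3, B=2
Majority → A

A


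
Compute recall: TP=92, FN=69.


Recall = TP/(TP+FN)
= 92/(92+69)
= 92/161 = 57.14%

57.14%


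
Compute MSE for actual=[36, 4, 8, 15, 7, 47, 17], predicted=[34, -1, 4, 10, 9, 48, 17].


Squared errors: (36-34)²=4, (4+ 1)²=25, (8-4)²=16, (15-10)²=25, (7-9)²=4, (47-48)²=1, (17-17)²=0
Sum = 75
MSE = 75/7 = 75/7

75/7


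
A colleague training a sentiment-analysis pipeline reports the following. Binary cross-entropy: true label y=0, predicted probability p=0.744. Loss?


BCE = -[y·ln(p) + (1-y)·ln(1-p)]
= -0 - 1·ln(1-0.744)
= -ln(0.256) = 1.3626

1.3626


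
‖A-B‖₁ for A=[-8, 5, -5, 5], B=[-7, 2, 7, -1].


d = |-8+ 7| + |5-2| + |-5-7| + |5+ 1|
  = 1 + 3 + 12 + 6
  = 22

22


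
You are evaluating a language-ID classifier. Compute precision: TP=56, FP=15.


Precision = TP/(TP+FP)
= 56/(56+15)
= 56/71 = 78.87%

78.87%


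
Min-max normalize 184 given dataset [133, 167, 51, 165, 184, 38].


min=38, max=184
(184-38)/(184-38) = 146/146 = 1.0

1.0


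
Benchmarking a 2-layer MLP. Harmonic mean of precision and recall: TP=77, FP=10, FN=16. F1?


Precision = 77/87 = 0.8851
Recall = 77/93 = 0.828
F1 = 2·P·R/(P+R) = 2·TP/(2·TP+FP+FN) = 154/(154+10+16) = 154/180 = 0.8556

0.8556


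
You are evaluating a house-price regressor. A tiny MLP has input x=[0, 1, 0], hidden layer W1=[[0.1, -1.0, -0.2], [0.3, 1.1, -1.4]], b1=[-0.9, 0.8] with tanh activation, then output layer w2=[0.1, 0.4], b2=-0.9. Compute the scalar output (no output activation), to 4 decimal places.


z1[0] = (0.1)·(0) + (-1.0)·(1) + (-0.2)·(0) - 0.9 = -1.9
z1[1] = (0.3)·(0) + (1.1)·(1) + (-1.4)·(0) + 0.8 = 1.9
h = tanh(z1) = [-0.9562, 0.9562]
output = (0.1)·(-0.9562) + (0.4)·(0.9562) - 0.9 = -0.6131

-0.6131


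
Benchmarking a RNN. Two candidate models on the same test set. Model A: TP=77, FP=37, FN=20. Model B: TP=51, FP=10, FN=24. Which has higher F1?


Model A: P=77/114=0.6754, R=77/97=0.7938, F1=2PR/(P+R)=2TP/(2TP+FP+FN)=154/211=0.7299
Model B: P=51/61=0.8361, R=51/75=0.68, F1=2PR/(P+R)=2TP/(2TP+FP+FN)=102/136=0.75
0.7299 < 0.75 → Model B

Model B


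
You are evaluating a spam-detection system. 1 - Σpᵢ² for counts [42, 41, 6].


Probabilities: [42/89, 41/89, 6/89] ≈ [0.4719, 0.4607, 0.0674]
Σpᵢ² = (1764 + 1681 + 36)/89² = 3481/7921
Gini = 1 - Σpᵢ² = 1 - 3481/7921 = 0.5605

0.5605


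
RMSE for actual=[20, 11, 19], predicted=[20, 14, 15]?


MSE = 25/3 = 8.3333
RMSE = √(25/3) = 2.8868

2.8868


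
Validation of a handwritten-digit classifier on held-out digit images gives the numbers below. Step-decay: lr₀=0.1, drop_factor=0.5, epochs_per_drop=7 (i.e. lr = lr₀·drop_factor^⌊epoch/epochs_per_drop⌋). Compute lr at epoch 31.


n_drops = ⌊31/7⌋ = 4
lr = 0.1·0.5^4 = 0.1·0.0625 = 0.00625

0.00625


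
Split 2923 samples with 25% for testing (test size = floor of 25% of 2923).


Test = ⌊2923·25/100⌋ = 730
Train = 2923 - 730 = 2193

Train: 2193, Test: 730


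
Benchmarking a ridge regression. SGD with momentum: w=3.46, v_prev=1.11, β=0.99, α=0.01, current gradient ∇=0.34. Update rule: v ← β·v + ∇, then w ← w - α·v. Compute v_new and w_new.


v_new = 0.99·1.11 + 0.34 = 1.0989 + 0.34 = 1.4389
w_new = 3.46 - 0.01·1.4389 = 3.46 - 0.014389 = 3.445611

v_new=1.4389, w_new=3.445611


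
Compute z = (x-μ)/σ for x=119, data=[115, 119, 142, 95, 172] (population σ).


μ = 128.6, σ = 26.3408
z = (119 - 128.6)/26.3408 = -0.3645

-0.3645


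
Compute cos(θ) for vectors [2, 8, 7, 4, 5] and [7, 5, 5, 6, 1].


A·B = 2·7 + 8·5 + 7·5 + 4·6 + 5·1 = 118
‖A‖ = √158 = 12.5698, ‖B‖ = √136 = 11.6619
cos = 118/(√158·√136) = 118/√21488 = 0.805

0.805


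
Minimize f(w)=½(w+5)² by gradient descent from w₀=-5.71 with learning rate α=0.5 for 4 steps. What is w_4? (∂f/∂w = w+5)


step 1: grad = -5.71+5 = -0.71; w = -5.71 - 0.5·(-0.71) = -5.355
step 2: grad = -5.355+5 = -0.355; w = -5.355 - 0.5·(-0.355) = -5.1775
step 3: grad = -5.1775+5 = -0.1775; w = -5.1775 - 0.5·(-0.1775) = -5.08875
step 4: grad = -5.08875+5 = -0.08875; w = -5.08875 - 0.5·(-0.08875) = -5.044375

-5.044375


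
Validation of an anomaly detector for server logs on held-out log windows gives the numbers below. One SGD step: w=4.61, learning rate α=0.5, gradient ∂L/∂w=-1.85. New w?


w_new = w - α·∇
= 4.61 - 0.5·-1.85
= 4.61 + 0.925
= 5.535

5.535


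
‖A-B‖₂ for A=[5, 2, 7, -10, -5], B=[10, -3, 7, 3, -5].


d = √((5-10)² + (2+ 3)² + (7-7)² + (-10-3)² + (-5+ 5)²)
  = √(25 + 25 + 0 + 169 + 0)
  = √219 = 14.7986

14.7986


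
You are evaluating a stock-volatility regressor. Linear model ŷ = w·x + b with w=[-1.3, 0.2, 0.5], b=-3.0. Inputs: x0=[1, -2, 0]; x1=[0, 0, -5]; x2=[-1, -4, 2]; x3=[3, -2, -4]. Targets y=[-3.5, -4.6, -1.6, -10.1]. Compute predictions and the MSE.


ŷ0 = (-1.3)·(1) + (0.2)·(-2) + (0.5)·(0) - 3.0 = -4.7
ŷ1 = (-1.3)·(0) + (0.2)·(0) + (0.5)·(-5) - 3.0 = -5.5
ŷ2 = (-1.3)·(-1) + (0.2)·(-4) + (0.5)·(2) - 3.0 = -1.5
ŷ3 = (-1.3)·(3) + (0.2)·(-2) + (0.5)·(-4) - 3.0 = -9.3
errors² = [1.44, 0.81, 0.01, 0.64]
MSE = 2.9000/4 = 0.725

0.725


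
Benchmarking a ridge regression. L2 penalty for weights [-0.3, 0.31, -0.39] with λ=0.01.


‖w‖₂² = (-0.3)² + (0.31)² + (-0.39)²
     = 0.09 + 0.0961 + 0.1521
     = 0.3382
λ·‖w‖₂² = 0.01·0.3382 = 0.003382

0.003382


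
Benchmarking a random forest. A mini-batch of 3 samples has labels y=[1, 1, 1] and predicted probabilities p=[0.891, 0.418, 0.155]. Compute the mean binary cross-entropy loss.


L[0] = -ln(0.891) = 0.1154
L[1] = -ln(0.418) = 0.8723
L[2] = -ln(0.155) = 1.8643
mean = (0.1154 + 0.8723 + 1.8643)/3 = 0.9507

0.9507


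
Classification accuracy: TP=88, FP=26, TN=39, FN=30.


Accuracy = (TP+TN)/(TP+TN+FP+FN)
= (88+39)/(183)
= 127/183 = 69.4%

69.4%


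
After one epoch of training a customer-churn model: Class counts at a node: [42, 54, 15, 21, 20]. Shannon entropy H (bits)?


Probabilities: [42/152, 54/152, 15/152, 21/152, 20/152] ≈ [0.2763, 0.3553, 0.0987, 0.1382, 0.1316]
H = -((42/152)·log₂(42/152) + (54/152)·log₂(54/152) + (15/152)·log₂(15/152) + (21/152)·log₂(21/152) + (20/152)·log₂(20/152))
  = 2.1524 bits

2.1524 bits


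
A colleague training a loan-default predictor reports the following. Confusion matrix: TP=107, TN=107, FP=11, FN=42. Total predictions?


Total = TP + TN + FP + FN
= 107 + 107 + 11 + 42
= 267
(Predicted positive: 118, predicted negative: 149)

267


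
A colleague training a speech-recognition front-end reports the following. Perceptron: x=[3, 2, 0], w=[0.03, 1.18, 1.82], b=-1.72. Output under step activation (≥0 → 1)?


z = (3)·(0.03) + (2)·(1.18) + (0)·(1.82) - 1.72
  = 0.73
step(z) = 1 (z≥0)

1


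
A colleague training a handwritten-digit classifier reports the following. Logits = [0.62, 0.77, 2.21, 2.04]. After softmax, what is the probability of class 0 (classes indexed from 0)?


Exponentials: e^0.62=1.8589, e^0.77=2.1598, e^2.21=9.1157, e^2.04=7.6906
Sum = 20.825
Softmax = [0.0893, 0.1037, 0.4377, 0.3693]
p[0] = 1.8589/20.825 = 0.0893

0.0893


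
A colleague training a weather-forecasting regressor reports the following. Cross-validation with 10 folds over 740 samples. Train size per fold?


Fold size = 740/10 = 74
Training per fold = 740 - 74 = 666

666


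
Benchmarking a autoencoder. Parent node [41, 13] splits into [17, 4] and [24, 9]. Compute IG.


Parent = [41, 13], H_parent = 0.7963
H_left = 0.7025 (n=21), H_right = 0.8454 (n=33)
H_children = (21/54)·0.7025 + (33/54)·0.8454 = 0.7898
IG = 0.7963 - 0.7898 = 0.0065

0.0065


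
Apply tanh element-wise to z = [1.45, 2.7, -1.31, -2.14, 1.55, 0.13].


tanh(1.45) = 0.8957
tanh(2.7) = 0.991
tanh(-1.31) = -0.8643
tanh(-2.14) = -0.9727
tanh(1.55) = 0.9138
tanh(0.13) = 0.1293
result = [0.8957, 0.991, -0.8643, -0.9727, 0.9138, 0.1293]

[0.8957, 0.991, -0.8643, -0.9727, 0.9138, 0.1293]


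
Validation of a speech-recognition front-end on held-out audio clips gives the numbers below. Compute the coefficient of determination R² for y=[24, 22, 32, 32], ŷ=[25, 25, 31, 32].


ȳ = 27.5
SS_res = Σ(y-ŷ)² = 11
SS_tot = Σ(y-ȳ)² = 83
R² = 1 - SS_res/SS_tot = 1 - 0.1325 = 0.8675

0.8675


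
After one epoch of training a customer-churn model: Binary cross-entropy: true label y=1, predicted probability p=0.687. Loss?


BCE = -[y·ln(p) + (1-y)·ln(1-p)]
= -1·ln(0.687) - 0
= -ln(0.687) = 0.3754

0.3754


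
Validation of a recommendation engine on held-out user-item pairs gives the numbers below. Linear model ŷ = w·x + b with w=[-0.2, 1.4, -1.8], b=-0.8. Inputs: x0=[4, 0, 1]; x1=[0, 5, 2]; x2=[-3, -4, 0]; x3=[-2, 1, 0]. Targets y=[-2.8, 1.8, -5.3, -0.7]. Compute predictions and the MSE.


ŷ0 = (-0.2)·(4) + (1.4)·(0) + (-1.8)·(1) - 0.8 = -3.4
ŷ1 = (-0.2)·(0) + (1.4)·(5) + (-1.8)·(2) - 0.8 = 2.6
ŷ2 = (-0.2)·(-3) + (1.4)·(-4) + (-1.8)·(0) - 0.8 = -5.8
ŷ3 = (-0.2)·(-2) + (1.4)·(1) + (-1.8)·(0) - 0.8 = 1.0
errors² = [0.36, 0.64, 0.25, 2.89]
MSE = 4.1400/4 = 1.035

1.035


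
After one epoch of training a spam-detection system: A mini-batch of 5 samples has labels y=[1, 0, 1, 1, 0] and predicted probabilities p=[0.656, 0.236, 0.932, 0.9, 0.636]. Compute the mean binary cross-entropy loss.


L[0] = -ln(0.656) = 0.4216
L[1] = -ln(1-0.236) = -ln(0.764) = 0.2692
L[2] = -ln(0.932) = 0.0704
L[3] = -ln(0.9) = 0.1054
L[4] = -ln(1-0.636) = -ln(0.364) = 1.0106
mean = (0.4216 + 0.2692 + 0.0704 + 0.1054 + 1.0106)/5 = 0.3754

0.3754


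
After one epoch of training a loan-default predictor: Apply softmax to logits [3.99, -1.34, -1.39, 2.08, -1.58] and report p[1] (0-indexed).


Exponentials: e^3.99=54.0549, e^-1.34=0.2618, e^-1.39=0.2491, e^2.08=8.0045, e^-1.58=0.206
Sum = 62.7763
Softmax = [0.8611, 0.0042, 0.004, 0.1275, 0.0033]
p[1] = 0.2618/62.7763 = 0.0042

0.0042


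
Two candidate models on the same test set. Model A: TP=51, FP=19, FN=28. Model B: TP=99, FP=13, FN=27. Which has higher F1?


Model A: P=51/70=0.7286, R=51/79=0.6456, F1=2PR/(P+R)=2TP/(2TP+FP+FN)=102/149=0.6846
Model B: P=99/112=0.8839, R=99/126=0.7857, F1=2PR/(P+R)=2TP/(2TP+FP+FN)=198/238=0.8319
0.6846 < 0.8319 → Model B

Model B


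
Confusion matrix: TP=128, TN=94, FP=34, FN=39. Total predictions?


Total = TP + TN + FP + FN
= 128 + 94 + 34 + 39
= 295
(Predicted positive: 162, predicted negative: 133)

295


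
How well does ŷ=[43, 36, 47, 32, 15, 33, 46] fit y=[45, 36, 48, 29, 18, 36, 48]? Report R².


ȳ = 37.1429
SS_res = Σ(y-ŷ)² = 36
SS_tot = Σ(y-ȳ)² = 732.86
R² = 1 - SS_res/SS_tot = 1 - 0.0491 = 0.9509

0.9509


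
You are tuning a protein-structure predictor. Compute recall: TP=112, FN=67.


Recall = TP/(TP+FN)
= 112/(112+67)
= 112/179 = 62.57%

62.57%


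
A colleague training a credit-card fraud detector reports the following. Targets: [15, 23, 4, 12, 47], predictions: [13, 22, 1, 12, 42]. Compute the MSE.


Squared errors: (15-13)²=4, (23-22)²=1, (4-1)²=9, (12-12)²=0, (47-42)²=25
Sum = 39
MSE = 39/5 = 39/5

39/5


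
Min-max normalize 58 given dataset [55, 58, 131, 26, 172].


min=26, max=172
(58-26)/(172-26) = 32/146 = 0.2192

0.2192


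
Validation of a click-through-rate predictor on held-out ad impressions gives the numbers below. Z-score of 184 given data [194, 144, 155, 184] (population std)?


μ = 169.25, σ = 20.4374
z = (184 - 169.25)/20.4374 = 0.7217

0.7217


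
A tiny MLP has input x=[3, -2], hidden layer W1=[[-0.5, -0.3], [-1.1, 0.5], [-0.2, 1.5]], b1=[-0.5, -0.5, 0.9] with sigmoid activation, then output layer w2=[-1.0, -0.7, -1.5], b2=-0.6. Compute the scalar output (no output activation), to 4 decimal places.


z1[0] = (-0.5)·(3) + (-0.3)·(-2) - 0.5 = -1.4
z1[1] = (-1.1)·(3) + (0.5)·(-2) - 0.5 = -4.8
z1[2] = (-0.2)·(3) + (1.5)·(-2) + 0.9 = -2.7
h = sigmoid(z1) = [0.1978, 0.0082, 0.063]
output = (-1.0)·(0.1978) + (-0.7)·(0.0082) + (-1.5)·(0.063) - 0.6 = -0.898

-0.898


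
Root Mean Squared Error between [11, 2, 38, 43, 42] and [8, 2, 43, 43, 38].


MSE = 50/5 = 10
RMSE = √(50/5) = 3.1623

3.1623


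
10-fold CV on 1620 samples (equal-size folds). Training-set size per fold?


Fold size = 1620/10 = 162
Training per fold = 1620 - 162 = 1458

1458


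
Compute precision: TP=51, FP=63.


Precision = TP/(TP+FP)
= 51/(51+63)
= 51/114 = 44.74%

44.74%


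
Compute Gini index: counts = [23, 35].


Probabilities: [23/58, 35/58] ≈ [0.3966, 0.6034]
Σpᵢ² = (529 + 1225)/58² = 1754/3364
Gini = 1 - Σpᵢ² = 1 - 1754/3364 = 0.4786

0.4786


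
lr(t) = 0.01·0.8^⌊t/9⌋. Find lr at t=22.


n_drops = ⌊22/9⌋ = 2
lr = 0.01·0.8^2 = 0.01·0.64 = 0.0064

0.0064


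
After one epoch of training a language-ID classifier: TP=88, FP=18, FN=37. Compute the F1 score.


Precision = 88/106 = 0.8302
Recall = 88/125 = 0.704
F1 = 2·P·R/(P+R) = 2·TP/(2·TP+FP+FN) = 176/(176+18+37) = 176/231 = 0.7619

0.7619


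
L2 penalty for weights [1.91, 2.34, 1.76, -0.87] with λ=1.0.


‖w‖₂² = (1.91)² + (2.34)² + (1.76)² + (-0.87)²
     = 3.6481 + 5.4756 + 3.0976 + 0.7569
     = 12.9782
λ·‖w‖₂² = 1.0·12.9782 = 12.9782

12.9782


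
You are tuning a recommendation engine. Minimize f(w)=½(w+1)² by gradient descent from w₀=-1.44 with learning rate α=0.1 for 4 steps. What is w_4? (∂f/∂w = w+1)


step 1: grad = -1.44+1 = -0.44; w = -1.44 - 0.1·(-0.44) = -1.396
step 2: grad = -1.396+1 = -0.396; w = -1.396 - 0.1·(-0.396) = -1.3564
step 3: grad = -1.3564+1 = -0.3564; w = -1.3564 - 0.1·(-0.3564) = -1.32076
step 4: grad = -1.32076+1 = -0.32076; w = -1.32076 - 0.1·(-0.32076) = -1.288684

-1.288684


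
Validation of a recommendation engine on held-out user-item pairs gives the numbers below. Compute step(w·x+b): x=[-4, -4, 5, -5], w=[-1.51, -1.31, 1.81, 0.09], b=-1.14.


z = (-4)·(-1.51) + (-4)·(-1.31) + (5)·(1.81) + (-5)·(0.09) - 1.14
  = 18.74
step(z) = 1 (z≥0)

1


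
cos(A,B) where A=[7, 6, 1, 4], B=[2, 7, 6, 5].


A·B = 7·2 + 6·7 + 1·6 + 4·5 = 82
‖A‖ = √102 = 10.0995, ‖B‖ = √114 = 10.6771
cos = 82/(√102·√114) = 82/√11628 = 0.7604

0.7604


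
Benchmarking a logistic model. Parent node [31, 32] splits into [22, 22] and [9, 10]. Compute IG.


Parent = [31, 32], H_parent = 0.9998
H_left = 1 (n=44), H_right = 0.998 (n=19)
H_children = (44/63)·1 + (19/63)·0.998 = 0.9994
IG = 0.9998 - 0.9994 = 0.0004

0.0004


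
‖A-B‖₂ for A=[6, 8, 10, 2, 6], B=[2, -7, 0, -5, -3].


d = √((6-2)² + (8+ 7)² + (10-0)² + (2+ 5)² + (6+ 3)²)
  = √(16 + 225 + 100 + 49 + 81)
  = √471 = 21.7025

21.7025


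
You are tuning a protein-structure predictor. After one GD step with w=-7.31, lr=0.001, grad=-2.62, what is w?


w_new = w - α·∇
= -7.31 - 0.001·-2.62
= -7.31 + 0.00262
= -7.30738

-7.30738


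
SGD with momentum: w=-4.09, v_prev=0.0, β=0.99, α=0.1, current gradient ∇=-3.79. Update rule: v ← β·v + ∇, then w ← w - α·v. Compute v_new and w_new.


v_new = 0.99·0.0 - 3.79 = 0 - 3.79 = -3.79
w_new = -4.09 - 0.1·-3.79 = -4.09 + 0.379 = -3.711

v_new=-3.79, w_new=-3.711


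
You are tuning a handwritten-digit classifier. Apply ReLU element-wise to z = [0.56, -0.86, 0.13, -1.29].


ReLU(0.56) = max(0, 0.56) = 0.56
ReLU(-0.86) = max(0, -0.86) = 0.0
ReLU(0.13) = max(0, 0.13) = 0.13
ReLU(-1.29) = max(0, -1.29) = 0.0
result = [0.56, 0.0, 0.13, 0.0]

[0.56, 0.0, 0.13, 0.0]


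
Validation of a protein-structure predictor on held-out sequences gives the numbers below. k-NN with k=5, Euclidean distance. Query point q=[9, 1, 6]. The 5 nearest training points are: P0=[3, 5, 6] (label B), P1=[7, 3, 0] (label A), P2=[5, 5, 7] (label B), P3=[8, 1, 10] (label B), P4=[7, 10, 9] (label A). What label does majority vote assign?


d(q,P0) = 7.2111  (label B)
d(q,P1) = 6.6332  (label A)
d(q,P2) = 5.7446  (label B)
d(q,P3) = 4.1231  (label B)
d(q,P4) = 9.6954  (label A)
Votes: A=2, B=3
Majority → B

B


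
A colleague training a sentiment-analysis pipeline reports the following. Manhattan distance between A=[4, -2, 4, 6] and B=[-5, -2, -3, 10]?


d = |4+ 5| + |-2+ 2| + |4+ 3| + |6-10|
  = 9 + 0 + 7 + 4
  = 20

20


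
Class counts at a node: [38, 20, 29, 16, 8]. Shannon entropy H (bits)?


Probabilities: [38/111, 20/111, 29/111, 16/111, 8/111] ≈ [0.3423, 0.1802, 0.2613, 0.1441, 0.0721]
H = -((38/111)·log₂(38/111) + (20/111)·log₂(20/111) + (29/111)·log₂(29/111) + (16/111)·log₂(16/111) + (8/111)·log₂(8/111))
  = 2.1571 bits

2.1571 bits


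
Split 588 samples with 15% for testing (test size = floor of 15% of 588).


Test = ⌊588·15/100⌋ = 88
Train = 588 - 88 = 500

Train: 500, Test: 88


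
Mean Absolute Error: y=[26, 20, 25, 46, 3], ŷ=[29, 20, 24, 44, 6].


Absolute errors: |26-29|=3, |20-20|=0, |25-24|=1, |46-44|=2, |3-6|=3
Sum = 9
MAE = 9/5 = 9/5

9/5


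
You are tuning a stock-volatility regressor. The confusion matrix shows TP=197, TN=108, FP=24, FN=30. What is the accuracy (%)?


Accuracy = (TP+TN)/(TP+TN+FP+FN)
= (197+108)/(359)
= 305/359 = 84.96%

84.96%


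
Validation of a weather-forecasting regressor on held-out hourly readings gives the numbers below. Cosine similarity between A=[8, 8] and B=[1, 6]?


A·B = 8·1 + 8·6 = 56
‖A‖ = √128 = 11.3137, ‖B‖ = √37 = 6.0828
cos = 56/(√128·√37) = 56/√4736 = 0.8137

0.8137


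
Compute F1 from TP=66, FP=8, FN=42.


Precision = 66/74 = 0.8919
Recall = 66/108 = 0.6111
F1 = 2·P·R/(P+R) = 2·TP/(2·TP+FP+FN) = 132/(132+8+42) = 132/182 = 0.7253

0.7253


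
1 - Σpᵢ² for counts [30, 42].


Probabilities: [30/72, 42/72] ≈ [0.4167, 0.5833]
Σpᵢ² = (900 + 1764)/72² = 2664/5184
Gini = 1 - Σpᵢ² = 1 - 2664/5184 = 0.4861

0.4861


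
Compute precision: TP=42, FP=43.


Precision = TP/(TP+FP)
= 42/(42+43)
= 42/85 = 49.41%

49.41%


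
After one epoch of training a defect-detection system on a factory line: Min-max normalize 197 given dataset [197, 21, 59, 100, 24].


min=21, max=197
(197-21)/(197-21) = 176/176 = 1.0

1.0


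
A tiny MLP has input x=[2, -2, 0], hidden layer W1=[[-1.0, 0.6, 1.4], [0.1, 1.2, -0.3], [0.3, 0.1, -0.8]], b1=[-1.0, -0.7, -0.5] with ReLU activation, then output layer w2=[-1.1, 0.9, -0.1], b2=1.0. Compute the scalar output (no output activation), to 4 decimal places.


z1[0] = (-1.0)·(2) + (0.6)·(-2) + (1.4)·(0) - 1.0 = -4.2
z1[1] = (0.1)·(2) + (1.2)·(-2) + (-0.3)·(0) - 0.7 = -2.9
z1[2] = (0.3)·(2) + (0.1)·(-2) + (-0.8)·(0) - 0.5 = -0.1
h = ReLU(z1) = [0.0, 0.0, 0.0]
output = (-1.1)·(0.0) + (0.9)·(0.0) + (-0.1)·(0.0) + 1.0 = 1.0

1.0


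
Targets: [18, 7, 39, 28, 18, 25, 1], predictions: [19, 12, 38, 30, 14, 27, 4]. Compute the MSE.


Squared errors: (18-19)²=1, (7-12)²=25, (39-38)²=1, (28-30)²=4, (18-14)²=16, (25-27)²=4, (1-4)²=9
Sum = 60
MSE = 60/7 = 60/7

60/7


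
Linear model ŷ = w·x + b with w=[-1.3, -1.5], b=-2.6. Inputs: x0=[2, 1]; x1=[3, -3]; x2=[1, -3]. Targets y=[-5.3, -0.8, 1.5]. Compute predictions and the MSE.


ŷ0 = (-1.3)·(2) + (-1.5)·(1) - 2.6 = -6.7
ŷ1 = (-1.3)·(3) + (-1.5)·(-3) - 2.6 = -2.0
ŷ2 = (-1.3)·(1) + (-1.5)·(-3) - 2.6 = 0.6
errors² = [1.96, 1.44, 0.81]
MSE = 4.2100/3 = 1.4033

1.4033


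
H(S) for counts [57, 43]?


Probabilities: [57/100, 43/100] ≈ [0.57, 0.43]
H = -((57/100)·log₂(57/100) + (43/100)·log₂(43/100))
  = 0.9858 bits

0.9858 bits


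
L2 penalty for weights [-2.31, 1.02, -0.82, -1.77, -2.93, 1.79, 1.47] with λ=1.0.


‖w‖₂² = (-2.31)² + (1.02)² + (-0.82)² + (-1.77)² + (-2.93)² + (1.79)² + (1.47)²
     = 5.3361 + 1.0404 + 0.6724 + 3.1329 + 8.5849 + 3.2041 + 2.1609
     = 24.1317
λ·‖w‖₂² = 1.0·24.1317 = 24.1317

24.1317


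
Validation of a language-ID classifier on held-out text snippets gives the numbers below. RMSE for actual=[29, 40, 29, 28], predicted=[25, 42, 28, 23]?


MSE = 46/4 = 11.5
RMSE = √(46/4) = 3.3912

3.3912


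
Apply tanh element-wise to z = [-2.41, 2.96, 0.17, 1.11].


tanh(-2.41) = -0.984
tanh(2.96) = 0.9946
tanh(0.17) = 0.1684
tanh(1.11) = 0.8041
result = [-0.984, 0.9946, 0.1684, 0.8041]

[-0.984, 0.9946, 0.1684, 0.8041]
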